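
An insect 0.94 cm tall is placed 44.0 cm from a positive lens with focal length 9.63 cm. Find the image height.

0.263 cm

1/d_i = 1/f − 1/d_o = 1/(9.630) − 1/(44.0) = 0.08111, so d_i = 12.33 cm.
m = −d_i/d_o = -0.2802.
|h_i| = |m|·h_o = 0.2802 × 0.94 = 0.263 cm. The image is real, inverted and reduced, on the far side of the lens.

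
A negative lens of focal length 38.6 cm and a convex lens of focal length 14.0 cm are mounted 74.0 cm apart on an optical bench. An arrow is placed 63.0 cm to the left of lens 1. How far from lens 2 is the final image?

Lens 1 is diverging, so f₁ = −38.6 cm.
Lens 1: 1/d_i1 = 1/f₁ − 1/d_o1 = 1/(-38.6) − 1/(63.0) = -0.04178, so d_i1 = -23.94 cm.
The intermediate image is 23.94 cm to the left of lens 1 (virtual), which is 74.0 − (-23.94) = 97.94 cm to the left of lens 2, so d_o2 = +97.94 cm.
Lens 2: 1/d_i2 = 1/f₂ − 1/d_o2 = 1/(14.0) − 1/(97.94) = 0.06122, so d_i2 = 16.3 cm.
The final image is real, 16.3 cm to the right of lens 2 (overall magnification ≈ -0.063).

16.3 cm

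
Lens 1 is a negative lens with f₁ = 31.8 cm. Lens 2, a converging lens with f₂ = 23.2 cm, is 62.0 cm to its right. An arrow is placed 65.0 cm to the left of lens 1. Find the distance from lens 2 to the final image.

32.1 cm

Lens 1 is diverging, so f₁ = −31.8 cm.
Lens 1: 1/d_i1 = 1/f₁ − 1/d_o1 = 1/(-31.8) − 1/(65.0) = -0.04683, so d_i1 = -21.35 cm.
The intermediate image is 21.35 cm to the left of lens 1 (virtual), which is 62.0 − (-21.35) = 83.35 cm to the left of lens 2, so d_o2 = +83.35 cm.
Lens 2: 1/d_i2 = 1/f₂ − 1/d_o2 = 1/(23.2) − 1/(83.35) = 0.03111, so d_i2 = 32.1 cm.
The final image is real, 32.1 cm to the right of lens 2 (overall magnification ≈ -0.13).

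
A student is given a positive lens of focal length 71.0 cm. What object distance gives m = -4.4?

87.1 cm

m = −d_i/d_o ⇒ d_i = −m·d_o.
1/f = 1/d_o + 1/d_i = 1/d_o − 1/(m·d_o) = (1 − 1/m)/d_o, so d_o = f(1 − 1/m) = (71.00)(1 − 1/(-4.4)) = 87.1 cm.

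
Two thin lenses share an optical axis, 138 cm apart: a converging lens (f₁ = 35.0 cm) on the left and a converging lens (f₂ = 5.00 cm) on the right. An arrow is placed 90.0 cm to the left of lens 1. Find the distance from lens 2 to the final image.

Lens 1: 1/d_i1 = 1/f₁ − 1/d_o1 = 1/(35.0) − 1/(90.0) = 0.01746, so d_i1 = 57.27 cm.
The intermediate image is 57.27 cm to the right of lens 1, which is 138 − (57.27) = 80.73 cm to the left of lens 2, so d_o2 = +80.73 cm.
Lens 2: 1/d_i2 = 1/f₂ − 1/d_o2 = 1/(5.00) − 1/(80.73) = 0.1876, so d_i2 = 5.33 cm.
The final image is real, 5.33 cm to the right of lens 2 (overall magnification ≈ 0.042).

5.33 cm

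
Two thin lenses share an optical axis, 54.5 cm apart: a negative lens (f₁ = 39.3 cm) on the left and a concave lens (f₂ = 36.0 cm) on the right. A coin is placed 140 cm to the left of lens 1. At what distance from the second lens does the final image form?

25.3 cm

Lens 1 is diverging, so f₁ = −39.3 cm.
Lens 1: 1/d_i1 = 1/f₁ − 1/d_o1 = 1/(-39.3) − 1/(140) = -0.03259, so d_i1 = -30.69 cm.
The intermediate image is 30.69 cm to the left of lens 1 (virtual), which is 54.5 − (-30.69) = 85.19 cm to the left of lens 2, so d_o2 = +85.19 cm.
Lens 2 is diverging, so f₂ = −36.0 cm.
Lens 2: 1/d_i2 = 1/f₂ − 1/d_o2 = 1/(-36.0) − 1/(85.19) = -0.03952, so d_i2 = -25.3 cm.
The final image is virtual, 25.3 cm to the left of lens 2 (overall magnification ≈ 0.065).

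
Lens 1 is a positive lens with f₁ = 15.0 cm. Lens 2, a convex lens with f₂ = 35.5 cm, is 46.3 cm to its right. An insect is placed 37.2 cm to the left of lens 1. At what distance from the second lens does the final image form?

Lens 1: 1/d_i1 = 1/f₁ − 1/d_o1 = 1/(15.0) − 1/(37.2) = 0.03978, so d_i1 = 25.14 cm.
The intermediate image is 25.14 cm to the right of lens 1, which is 46.3 − (25.14) = 21.16 cm to the left of lens 2, so d_o2 = +21.16 cm.
Lens 2: 1/d_i2 = 1/f₂ − 1/d_o2 = 1/(35.5) − 1/(21.16) = -0.01909, so d_i2 = -52.4 cm.
The final image is virtual, 52.4 cm to the left of lens 2 (overall magnification ≈ -1.7).

52.4 cm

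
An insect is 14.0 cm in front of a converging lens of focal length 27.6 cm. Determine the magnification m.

1/d_i = 1/f − 1/d_o = 1/(27.60) − 1/(14.0) = -0.03520, so d_i = -28.41 cm.
m = −d_i/d_o = −(-28.41)/(14.0) = +2.03.
The image is virtual, upright and enlarged, on the same side as the object.

m = +2.03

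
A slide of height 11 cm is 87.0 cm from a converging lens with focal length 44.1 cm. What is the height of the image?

11.3 cm

1/d_i = 1/f − 1/d_o = 1/(44.10) − 1/(87.0) = 0.01118, so d_i = 89.43 cm.
m = −d_i/d_o = -1.028.
|h_i| = |m|·h_o = 1.028 × 11 = 11.3 cm. The image is real, inverted and enlarged, on the far side of the lens.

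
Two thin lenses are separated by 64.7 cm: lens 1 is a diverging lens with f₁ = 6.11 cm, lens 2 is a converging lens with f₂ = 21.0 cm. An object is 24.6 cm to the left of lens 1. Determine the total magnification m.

f₁ = −6.11 cm (diverging).
Lens 1: 1/d_i1 = 1/(-6.11) − 1/(24.6) = -0.2043, so d_i1 = -4.894 cm; m₁ = −d_i1/d_o1 = +0.1989.
d_o2 = 64.7 − (-4.894) = 69.59 cm.
Lens 2: 1/d_i2 = 1/(21.0) − 1/(69.59) = 0.03325, so d_i2 = 30.08 cm; m₂ = −d_i2/d_o2 = -0.4322.
m = m₁·m₂ = (+0.1989)(-0.4322) = -0.0860.

m = -0.0860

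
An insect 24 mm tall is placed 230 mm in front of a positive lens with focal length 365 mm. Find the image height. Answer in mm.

1/d_i = 1/f − 1/d_o = 1/(365.0) − 1/(230) = -0.001608, so d_i = -621.9 mm.
m = −d_i/d_o = +2.704.
|h_i| = |m|·h_o = 2.704 × 24 = 64.9 mm. The image is virtual, upright and enlarged, on the same side as the object.

64.9 mm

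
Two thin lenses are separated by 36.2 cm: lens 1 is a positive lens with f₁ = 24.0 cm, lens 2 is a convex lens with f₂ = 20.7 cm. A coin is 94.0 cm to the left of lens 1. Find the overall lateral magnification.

Lens 1: 1/d_i1 = 1/(24.0) − 1/(94.0) = 0.03103, so d_i1 = 32.23 cm; m₁ = −d_i1/d_o1 = -0.3429.
d_o2 = 36.2 − (32.23) = 3.970 cm.
Lens 2: 1/d_i2 = 1/(20.7) − 1/(3.970) = -0.2036, so d_i2 = -4.912 cm; m₂ = −d_i2/d_o2 = +1.237.
m = m₁·m₂ = (-0.3429)(+1.237) = -0.424.

m = -0.424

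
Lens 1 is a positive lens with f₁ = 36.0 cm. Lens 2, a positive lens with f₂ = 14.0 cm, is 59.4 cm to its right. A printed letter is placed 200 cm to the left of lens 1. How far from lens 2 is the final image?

Lens 1: 1/d_i1 = 1/f₁ − 1/d_o1 = 1/(36.0) − 1/(200) = 0.02278, so d_i1 = 43.90 cm.
The intermediate image is 43.90 cm to the right of lens 1, which is 59.4 − (43.90) = 15.50 cm to the left of lens 2, so d_o2 = +15.50 cm.
Lens 2: 1/d_i2 = 1/f₂ − 1/d_o2 = 1/(14.0) − 1/(15.50) = 0.006912, so d_i2 = 145 cm.
The final image is real, 145 cm to the right of lens 2 (overall magnification ≈ 2.1).

145 cm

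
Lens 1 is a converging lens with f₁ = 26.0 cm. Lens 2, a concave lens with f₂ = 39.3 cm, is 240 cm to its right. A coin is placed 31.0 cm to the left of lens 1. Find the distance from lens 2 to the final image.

26.2 cm

Lens 1: 1/d_i1 = 1/f₁ − 1/d_o1 = 1/(26.0) − 1/(31.0) = 0.006203, so d_i1 = 161.2 cm.
The intermediate image is 161.2 cm to the right of lens 1, which is 240 − (161.2) = 78.80 cm to the left of lens 2, so d_o2 = +78.80 cm.
Lens 2 is diverging, so f₂ = −39.3 cm.
Lens 2: 1/d_i2 = 1/f₂ − 1/d_o2 = 1/(-39.3) − 1/(78.80) = -0.03814, so d_i2 = -26.2 cm.
The final image is virtual, 26.2 cm to the left of lens 2 (overall magnification ≈ -1.7).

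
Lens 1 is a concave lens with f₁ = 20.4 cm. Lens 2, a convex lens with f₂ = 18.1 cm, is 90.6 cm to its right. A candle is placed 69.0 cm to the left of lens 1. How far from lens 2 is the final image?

Lens 1 is diverging, so f₁ = −20.4 cm.
Lens 1: 1/d_i1 = 1/f₁ − 1/d_o1 = 1/(-20.4) − 1/(69.0) = -0.06351, so d_i1 = -15.74 cm.
The intermediate image is 15.74 cm to the left of lens 1 (virtual), which is 90.6 − (-15.74) = 106.3 cm to the left of lens 2, so d_o2 = +106.3 cm.
Lens 2: 1/d_i2 = 1/f₂ − 1/d_o2 = 1/(18.1) − 1/(106.3) = 0.04584, so d_i2 = 21.8 cm.
The final image is real, 21.8 cm to the right of lens 2 (overall magnification ≈ -0.047).

21.8 cm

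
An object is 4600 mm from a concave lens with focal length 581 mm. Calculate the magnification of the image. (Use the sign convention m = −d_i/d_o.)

For a concave lens, f = -581 mm.
1/d_i = 1/f − 1/d_o = 1/(-581.0) − 1/(4600) = -0.001939, so d_i = -515.8 mm.
m = −d_i/d_o = −(-515.8)/(4600) = +0.112.
The image is virtual, upright and reduced, on the same side as the object.

m = +0.112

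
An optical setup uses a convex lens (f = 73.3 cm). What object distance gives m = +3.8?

m = −d_i/d_o ⇒ d_i = −m·d_o.
1/f = 1/d_o + 1/d_i = 1/d_o − 1/(m·d_o) = (1 − 1/m)/d_o, so d_o = f(1 − 1/m) = (73.30)(1 − 1/(+3.8)) = 54.0 cm.

54.0 cm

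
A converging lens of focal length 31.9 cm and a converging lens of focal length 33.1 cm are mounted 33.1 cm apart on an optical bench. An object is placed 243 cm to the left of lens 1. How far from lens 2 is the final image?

3.26 cm

Lens 1: 1/d_i1 = 1/f₁ − 1/d_o1 = 1/(31.9) − 1/(243) = 0.02723, so d_i1 = 36.72 cm.
The intermediate image is 36.72 cm to the right of lens 1, which lies 3.620 cm to the right of lens 2 — a virtual object — so d_o2 = −3.620 cm.
Lens 2: 1/d_i2 = 1/f₂ − 1/d_o2 = 1/(33.1) − 1/(-3.620) = 0.3065, so d_i2 = 3.26 cm.
The final image is real, 3.26 cm to the right of lens 2 (overall magnification ≈ -0.14).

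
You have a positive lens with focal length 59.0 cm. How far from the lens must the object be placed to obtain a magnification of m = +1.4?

m = −d_i/d_o ⇒ d_i = −m·d_o.
1/f = 1/d_o + 1/d_i = 1/d_o − 1/(m·d_o) = (1 − 1/m)/d_o, so d_o = f(1 − 1/m) = (59.00)(1 − 1/(+1.4)) = 16.9 cm.

16.9 cm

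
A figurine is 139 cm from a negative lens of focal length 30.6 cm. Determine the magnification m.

For a negative lens, f = -30.6 cm.
1/d_i = 1/f − 1/d_o = 1/(-30.60) − 1/(139) = -0.03987, so d_i = -25.08 cm.
m = −d_i/d_o = −(-25.08)/(139) = +0.180.
The image is virtual, upright and reduced, on the same side as the object.

m = +0.180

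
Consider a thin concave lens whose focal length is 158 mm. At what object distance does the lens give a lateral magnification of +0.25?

474 mm

For a concave lens, f = -158 mm.
m = −d_i/d_o ⇒ d_i = −m·d_o.
1/f = 1/d_o + 1/d_i = 1/d_o − 1/(m·d_o) = (1 − 1/m)/d_o, so d_o = f(1 − 1/m) = (-158.0)(1 − 1/(+0.25)) = 474 mm.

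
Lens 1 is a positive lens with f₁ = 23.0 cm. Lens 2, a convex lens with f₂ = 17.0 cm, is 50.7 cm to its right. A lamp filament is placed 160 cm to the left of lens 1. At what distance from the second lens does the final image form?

59.3 cm

Lens 1: 1/d_i1 = 1/f₁ − 1/d_o1 = 1/(23.0) − 1/(160) = 0.03723, so d_i1 = 26.86 cm.
The intermediate image is 26.86 cm to the right of lens 1, which is 50.7 − (26.86) = 23.84 cm to the left of lens 2, so d_o2 = +23.84 cm.
Lens 2: 1/d_i2 = 1/f₂ − 1/d_o2 = 1/(17.0) − 1/(23.84) = 0.01688, so d_i2 = 59.3 cm.
The final image is real, 59.3 cm to the right of lens 2 (overall magnification ≈ 0.42).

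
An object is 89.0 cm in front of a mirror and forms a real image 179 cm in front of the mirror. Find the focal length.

f = 59.4 cm (concave)

Real image ⇒ d_i = +179 cm.
1/f = 1/d_o + 1/d_i = 1/(89.0) + 1/(179) = 0.01682, so f = 59.4 cm.
Since f is positive, the mirror is concave.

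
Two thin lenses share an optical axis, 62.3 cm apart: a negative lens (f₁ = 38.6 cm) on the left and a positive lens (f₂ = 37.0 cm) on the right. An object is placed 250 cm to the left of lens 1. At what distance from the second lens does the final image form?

Lens 1 is diverging, so f₁ = −38.6 cm.
Lens 1: 1/d_i1 = 1/f₁ − 1/d_o1 = 1/(-38.6) − 1/(250) = -0.02991, so d_i1 = -33.44 cm.
The intermediate image is 33.44 cm to the left of lens 1 (virtual), which is 62.3 − (-33.44) = 95.74 cm to the left of lens 2, so d_o2 = +95.74 cm.
Lens 2: 1/d_i2 = 1/f₂ − 1/d_o2 = 1/(37.0) − 1/(95.74) = 0.01658, so d_i2 = 60.3 cm.
The final image is real, 60.3 cm to the right of lens 2 (overall magnification ≈ -0.084).

60.3 cm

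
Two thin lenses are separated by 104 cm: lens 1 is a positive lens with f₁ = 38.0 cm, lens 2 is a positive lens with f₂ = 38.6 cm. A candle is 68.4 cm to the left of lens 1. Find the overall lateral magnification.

Lens 1: 1/d_i1 = 1/(38.0) − 1/(68.4) = 0.01170, so d_i1 = 85.50 cm; m₁ = −d_i1/d_o1 = -1.250.
d_o2 = 104 − (85.50) = 18.50 cm.
Lens 2: 1/d_i2 = 1/(38.6) − 1/(18.50) = -0.02815, so d_i2 = -35.53 cm; m₂ = −d_i2/d_o2 = +1.920.
m = m₁·m₂ = (-1.250)(+1.920) = -2.40.

m = -2.40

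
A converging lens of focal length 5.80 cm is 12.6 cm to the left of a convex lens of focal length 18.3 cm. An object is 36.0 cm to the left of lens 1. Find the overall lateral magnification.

m = -0.279

Lens 1: 1/d_i1 = 1/(5.80) − 1/(36.0) = 0.1446, so d_i1 = 6.914 cm; m₁ = −d_i1/d_o1 = -0.1921.
d_o2 = 12.6 − (6.914) = 5.686 cm.
Lens 2: 1/d_i2 = 1/(18.3) − 1/(5.686) = -0.1212, so d_i2 = -8.249 cm; m₂ = −d_i2/d_o2 = +1.451.
m = m₁·m₂ = (-0.1921)(+1.451) = -0.279.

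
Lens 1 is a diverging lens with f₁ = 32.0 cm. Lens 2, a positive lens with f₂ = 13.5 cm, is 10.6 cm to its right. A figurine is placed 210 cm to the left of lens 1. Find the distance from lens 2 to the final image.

20.8 cm

Lens 1 is diverging, so f₁ = −32.0 cm.
Lens 1: 1/d_i1 = 1/f₁ − 1/d_o1 = 1/(-32.0) − 1/(210) = -0.03601, so d_i1 = -27.77 cm.
The intermediate image is 27.77 cm to the left of lens 1 (virtual), which is 10.6 − (-27.77) = 38.37 cm to the left of lens 2, so d_o2 = +38.37 cm.
Lens 2: 1/d_i2 = 1/f₂ − 1/d_o2 = 1/(13.5) − 1/(38.37) = 0.04801, so d_i2 = 20.8 cm.
The final image is real, 20.8 cm to the right of lens 2 (overall magnification ≈ -0.072).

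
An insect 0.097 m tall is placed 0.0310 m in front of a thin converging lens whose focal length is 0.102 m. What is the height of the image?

0.139 m

1/d_i = 1/f − 1/d_o = 1/(0.1020) − 1/(0.0310) = -22.45, so d_i = -0.04454 m.
m = −d_i/d_o = +1.437.
|h_i| = |m|·h_o = 1.437 × 0.097 = 0.139 m. The image is virtual, upright and enlarged, on the same side as the object.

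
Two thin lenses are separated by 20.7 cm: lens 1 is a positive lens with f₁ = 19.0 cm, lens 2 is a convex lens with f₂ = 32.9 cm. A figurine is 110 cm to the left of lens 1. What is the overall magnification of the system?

m = -0.195

Lens 1: 1/d_i1 = 1/(19.0) − 1/(110) = 0.04354, so d_i1 = 22.97 cm; m₁ = −d_i1/d_o1 = -0.2088.
d_o2 = 20.7 − (22.97) = -2.270 cm (virtual object).
Lens 2: 1/d_i2 = 1/(32.9) − 1/(-2.270) = 0.4709, so d_i2 = 2.123 cm; m₂ = −d_i2/d_o2 = +0.9355.
m = m₁·m₂ = (-0.2088)(+0.9355) = -0.195.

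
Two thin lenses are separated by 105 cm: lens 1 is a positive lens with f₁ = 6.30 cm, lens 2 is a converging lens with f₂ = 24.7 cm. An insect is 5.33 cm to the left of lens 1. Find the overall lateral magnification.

m = -1.40

Lens 1: 1/d_i1 = 1/(6.30) − 1/(5.33) = -0.02889, so d_i1 = -34.62 cm; m₁ = −d_i1/d_o1 = +6.495.
d_o2 = 105 − (-34.62) = 139.6 cm.
Lens 2: 1/d_i2 = 1/(24.7) − 1/(139.6) = 0.03332, so d_i2 = 30.01 cm; m₂ = −d_i2/d_o2 = -0.2150.
m = m₁·m₂ = (+6.495)(-0.2150) = -1.40.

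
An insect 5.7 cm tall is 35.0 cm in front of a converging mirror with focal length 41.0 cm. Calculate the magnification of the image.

1/d_i = 1/f − 1/d_o = 1/(41.00) − 1/(35.0) = -0.004181, so d_i = -239.2 cm.
m = −d_i/d_o = −(-239.2)/(35.0) = +6.83.
The image is virtual, upright and enlarged, behind the mirror.

m = +6.83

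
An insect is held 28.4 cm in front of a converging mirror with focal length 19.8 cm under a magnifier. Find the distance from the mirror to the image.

Mirror equation: 1/s_i = 1/f − 1/s_o = 1/(19.80) − 1/(28.4) = 0.05051 − 0.03521 = 0.01529, so s_i = 65.4 cm.
The image is real, inverted and enlarged, in front of the mirror.

65.4 cm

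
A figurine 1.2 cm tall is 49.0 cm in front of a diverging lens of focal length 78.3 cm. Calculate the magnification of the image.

For a diverging lens, f = -78.3 cm.
1/d_i = 1/f − 1/d_o = 1/(-78.30) − 1/(49.0) = -0.03318, so d_i = -30.14 cm.
m = −d_i/d_o = −(-30.14)/(49.0) = +0.615.
The image is virtual, upright and reduced, on the same side as the object.

m = +0.615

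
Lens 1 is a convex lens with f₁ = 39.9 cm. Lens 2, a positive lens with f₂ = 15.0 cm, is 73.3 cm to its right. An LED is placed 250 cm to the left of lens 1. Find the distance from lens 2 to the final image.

35.8 cm

Lens 1: 1/d_i1 = 1/f₁ − 1/d_o1 = 1/(39.9) − 1/(250) = 0.02106, so d_i1 = 47.48 cm.
The intermediate image is 47.48 cm to the right of lens 1, which is 73.3 − (47.48) = 25.82 cm to the left of lens 2, so d_o2 = +25.82 cm.
Lens 2: 1/d_i2 = 1/f₂ − 1/d_o2 = 1/(15.0) − 1/(25.82) = 0.02794, so d_i2 = 35.8 cm.
The final image is real, 35.8 cm to the right of lens 2 (overall magnification ≈ 0.26).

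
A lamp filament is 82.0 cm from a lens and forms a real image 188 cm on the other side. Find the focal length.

f = 57.1 cm (converging)

Real image ⇒ d_i = +188 cm.
1/f = 1/d_o + 1/d_i = 1/(82.0) + 1/(188) = 0.01751, so f = 57.1 cm.
Since f is positive, the lens is converging.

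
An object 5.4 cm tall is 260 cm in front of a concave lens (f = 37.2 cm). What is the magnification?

m = +0.125

For a concave lens, f = -37.2 cm.
1/d_i = 1/f − 1/d_o = 1/(-37.20) − 1/(260) = -0.03073, so d_i = -32.54 cm.
m = −d_i/d_o = −(-32.54)/(260) = +0.125.
The image is virtual, upright and reduced, on the same side as the object.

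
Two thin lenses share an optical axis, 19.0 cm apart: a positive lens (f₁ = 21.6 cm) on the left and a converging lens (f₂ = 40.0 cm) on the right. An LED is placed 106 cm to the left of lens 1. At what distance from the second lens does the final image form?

Lens 1: 1/d_i1 = 1/f₁ − 1/d_o1 = 1/(21.6) − 1/(106) = 0.03686, so d_i1 = 27.13 cm.
The intermediate image is 27.13 cm to the right of lens 1, which lies 8.130 cm to the right of lens 2 — a virtual object — so d_o2 = −8.130 cm.
Lens 2: 1/d_i2 = 1/f₂ − 1/d_o2 = 1/(40.0) − 1/(-8.130) = 0.1480, so d_i2 = 6.76 cm.
The final image is real, 6.76 cm to the right of lens 2 (overall magnification ≈ -0.21).

6.76 cm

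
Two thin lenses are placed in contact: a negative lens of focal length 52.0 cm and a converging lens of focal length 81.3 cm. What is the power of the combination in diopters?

P₁ = 1/f₁ = 1/(-0.520 m) = -1.923 D; P₂ = 1/f₂ = 1/(0.813 m) = +1.230 D.
For thin lenses in contact, P = P₁ + P₂ = (-1.923) + (+1.230) = -0.693 D.

P = -0.693 D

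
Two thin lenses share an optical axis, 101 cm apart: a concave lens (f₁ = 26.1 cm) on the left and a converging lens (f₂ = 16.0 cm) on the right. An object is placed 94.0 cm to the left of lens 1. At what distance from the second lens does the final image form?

18.4 cm

Lens 1 is diverging, so f₁ = −26.1 cm.
Lens 1: 1/d_i1 = 1/f₁ − 1/d_o1 = 1/(-26.1) − 1/(94.0) = -0.04895, so d_i1 = -20.43 cm.
The intermediate image is 20.43 cm to the left of lens 1 (virtual), which is 101 − (-20.43) = 121.4 cm to the left of lens 2, so d_o2 = +121.4 cm.
Lens 2: 1/d_i2 = 1/f₂ − 1/d_o2 = 1/(16.0) − 1/(121.4) = 0.05426, so d_i2 = 18.4 cm.
The final image is real, 18.4 cm to the right of lens 2 (overall magnification ≈ -0.033).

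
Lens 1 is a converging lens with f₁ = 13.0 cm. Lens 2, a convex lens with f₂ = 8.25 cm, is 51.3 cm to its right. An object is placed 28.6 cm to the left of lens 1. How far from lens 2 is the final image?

11.8 cm

Lens 1: 1/d_i1 = 1/f₁ − 1/d_o1 = 1/(13.0) − 1/(28.6) = 0.04196, so d_i1 = 23.83 cm.
The intermediate image is 23.83 cm to the right of lens 1, which is 51.3 − (23.83) = 27.47 cm to the left of lens 2, so d_o2 = +27.47 cm.
Lens 2: 1/d_i2 = 1/f₂ − 1/d_o2 = 1/(8.25) − 1/(27.47) = 0.08481, so d_i2 = 11.8 cm.
The final image is real, 11.8 cm to the right of lens 2 (overall magnification ≈ 0.36).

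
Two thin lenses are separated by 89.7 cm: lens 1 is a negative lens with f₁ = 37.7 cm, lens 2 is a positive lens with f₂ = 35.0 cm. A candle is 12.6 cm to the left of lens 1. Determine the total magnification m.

f₁ = −37.7 cm (diverging).
Lens 1: 1/d_i1 = 1/(-37.7) − 1/(12.6) = -0.1059, so d_i1 = -9.444 cm; m₁ = −d_i1/d_o1 = +0.7495.
d_o2 = 89.7 − (-9.444) = 99.14 cm.
Lens 2: 1/d_i2 = 1/(35.0) − 1/(99.14) = 0.01848, so d_i2 = 54.10 cm; m₂ = −d_i2/d_o2 = -0.5457.
m = m₁·m₂ = (+0.7495)(-0.5457) = -0.409.

m = -0.409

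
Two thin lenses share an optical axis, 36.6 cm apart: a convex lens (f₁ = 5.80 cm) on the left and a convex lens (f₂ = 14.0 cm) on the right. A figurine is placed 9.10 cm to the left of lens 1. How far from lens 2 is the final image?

Lens 1: 1/d_i1 = 1/f₁ − 1/d_o1 = 1/(5.80) − 1/(9.10) = 0.06252, so d_i1 = 15.99 cm.
The intermediate image is 15.99 cm to the right of lens 1, which is 36.6 − (15.99) = 20.61 cm to the left of lens 2, so d_o2 = +20.61 cm.
Lens 2: 1/d_i2 = 1/f₂ − 1/d_o2 = 1/(14.0) − 1/(20.61) = 0.02291, so d_i2 = 43.7 cm.
The final image is real, 43.7 cm to the right of lens 2 (overall magnification ≈ 3.7).

43.7 cm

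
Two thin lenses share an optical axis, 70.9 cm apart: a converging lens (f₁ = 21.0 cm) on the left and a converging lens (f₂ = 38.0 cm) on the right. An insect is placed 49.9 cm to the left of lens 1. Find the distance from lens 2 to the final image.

392 cm

Lens 1: 1/d_i1 = 1/f₁ − 1/d_o1 = 1/(21.0) − 1/(49.9) = 0.02758, so d_i1 = 36.26 cm.
The intermediate image is 36.26 cm to the right of lens 1, which is 70.9 − (36.26) = 34.64 cm to the left of lens 2, so d_o2 = +34.64 cm.
Lens 2: 1/d_i2 = 1/f₂ − 1/d_o2 = 1/(38.0) − 1/(34.64) = -0.002553, so d_i2 = -392 cm.
The final image is virtual, 392 cm to the left of lens 2 (overall magnification ≈ -8.2).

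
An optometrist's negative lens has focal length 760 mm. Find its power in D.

P = -1.32 D

For a negative lens, f = −760 mm.
f = -76.0 cm = -0.760 m.
P = 1/f = 1/(-0.760 m) = -1.32 D.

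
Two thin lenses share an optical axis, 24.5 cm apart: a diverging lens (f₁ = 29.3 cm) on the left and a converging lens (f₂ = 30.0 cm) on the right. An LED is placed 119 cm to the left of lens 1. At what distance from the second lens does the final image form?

80.0 cm

Lens 1 is diverging, so f₁ = −29.3 cm.
Lens 1: 1/d_i1 = 1/f₁ − 1/d_o1 = 1/(-29.3) − 1/(119) = -0.04253, so d_i1 = -23.51 cm.
The intermediate image is 23.51 cm to the left of lens 1 (virtual), which is 24.5 − (-23.51) = 48.01 cm to the left of lens 2, so d_o2 = +48.01 cm.
Lens 2: 1/d_i2 = 1/f₂ − 1/d_o2 = 1/(30.0) − 1/(48.01) = 0.01250, so d_i2 = 80.0 cm.
The final image is real, 80.0 cm to the right of lens 2 (overall magnification ≈ -0.33).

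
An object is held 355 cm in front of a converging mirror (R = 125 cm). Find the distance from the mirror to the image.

75.9 cm

f = R/2 = 125/2 = 62.50 cm.
Mirror equation: 1/s_i = 1/f − 1/s_o = 1/(62.50) − 1/(355) = 0.01600 − 0.002817 = 0.01318, so s_i = 75.9 cm.
The image is real, inverted and reduced, in front of the mirror.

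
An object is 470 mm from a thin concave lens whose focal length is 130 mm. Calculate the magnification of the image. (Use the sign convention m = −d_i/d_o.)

m = +0.217

For a concave lens, f = -130 mm.
1/d_i = 1/f − 1/d_o = 1/(-130.0) − 1/(470) = -0.009820, so d_i = -101.8 mm.
m = −d_i/d_o = −(-101.8)/(470) = +0.217.
The image is virtual, upright and reduced, on the same side as the object.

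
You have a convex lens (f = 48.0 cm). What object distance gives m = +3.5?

m = −d_i/d_o ⇒ d_i = −m·d_o.
1/f = 1/d_o + 1/d_i = 1/d_o − 1/(m·d_o) = (1 − 1/m)/d_o, so d_o = f(1 − 1/m) = (48.00)(1 − 1/(+3.5)) = 34.3 cm.

34.3 cm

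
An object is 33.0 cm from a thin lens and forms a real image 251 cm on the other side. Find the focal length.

Real image ⇒ d_i = +251 cm.
1/f = 1/d_o + 1/d_i = 1/(33.0) + 1/(251) = 0.03429, so f = 29.2 cm.
Since f is positive, the thin lens is converging.

f = 29.2 cm (converging)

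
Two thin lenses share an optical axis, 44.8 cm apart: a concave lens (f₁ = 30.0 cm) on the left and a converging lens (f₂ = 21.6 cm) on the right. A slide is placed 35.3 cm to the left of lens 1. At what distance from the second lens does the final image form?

Lens 1 is diverging, so f₁ = −30.0 cm.
Lens 1: 1/d_i1 = 1/f₁ − 1/d_o1 = 1/(-30.0) − 1/(35.3) = -0.06166, so d_i1 = -16.22 cm.
The intermediate image is 16.22 cm to the left of lens 1 (virtual), which is 44.8 − (-16.22) = 61.02 cm to the left of lens 2, so d_o2 = +61.02 cm.
Lens 2: 1/d_i2 = 1/f₂ − 1/d_o2 = 1/(21.6) − 1/(61.02) = 0.02991, so d_i2 = 33.4 cm.
The final image is real, 33.4 cm to the right of lens 2 (overall magnification ≈ -0.25).

33.4 cm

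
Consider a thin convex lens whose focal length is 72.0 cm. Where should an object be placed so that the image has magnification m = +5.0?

57.6 cm

m = −d_i/d_o ⇒ d_i = −m·d_o.
1/f = 1/d_o + 1/d_i = 1/d_o − 1/(m·d_o) = (1 − 1/m)/d_o, so d_o = f(1 − 1/m) = (72.00)(1 − 1/(+5.0)) = 57.6 cm.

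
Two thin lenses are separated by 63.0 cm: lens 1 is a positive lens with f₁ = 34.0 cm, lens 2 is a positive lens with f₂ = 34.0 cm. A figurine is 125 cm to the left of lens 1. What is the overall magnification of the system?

m = -0.718

Lens 1: 1/d_i1 = 1/(34.0) − 1/(125) = 0.02141, so d_i1 = 46.70 cm; m₁ = −d_i1/d_o1 = -0.3736.
d_o2 = 63.0 − (46.70) = 16.30 cm.
Lens 2: 1/d_i2 = 1/(34.0) − 1/(16.30) = -0.03194, so d_i2 = -31.31 cm; m₂ = −d_i2/d_o2 = +1.921.
m = m₁·m₂ = (-0.3736)(+1.921) = -0.718.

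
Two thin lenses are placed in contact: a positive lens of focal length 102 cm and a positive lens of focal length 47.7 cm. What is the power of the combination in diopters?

P₁ = 1/f₁ = 1/(1.02 m) = +0.9804 D; P₂ = 1/f₂ = 1/(0.477 m) = +2.096 D.
For thin lenses in contact, P = P₁ + P₂ = (+0.9804) + (+2.096) = +3.08 D.

P = +3.08 D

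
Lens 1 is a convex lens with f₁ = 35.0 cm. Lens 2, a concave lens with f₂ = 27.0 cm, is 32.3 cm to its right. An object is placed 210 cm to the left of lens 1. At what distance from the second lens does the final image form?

Lens 1: 1/d_i1 = 1/f₁ − 1/d_o1 = 1/(35.0) − 1/(210) = 0.02381, so d_i1 = 42.00 cm.
The intermediate image is 42.00 cm to the right of lens 1, which lies 9.700 cm to the right of lens 2 — a virtual object — so d_o2 = −9.700 cm.
Lens 2 is diverging, so f₂ = −27.0 cm.
Lens 2: 1/d_i2 = 1/f₂ − 1/d_o2 = 1/(-27.0) − 1/(-9.700) = 0.06606, so d_i2 = 15.1 cm.
The final image is real, 15.1 cm to the right of lens 2 (overall magnification ≈ -0.31).

15.1 cm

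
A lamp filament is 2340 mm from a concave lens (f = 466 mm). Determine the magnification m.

For a concave lens, f = -466 mm.
1/d_i = 1/f − 1/d_o = 1/(-466.0) − 1/(2340) = -0.002573, so d_i = -388.6 mm.
m = −d_i/d_o = −(-388.6)/(2340) = +0.166.
The image is virtual, upright and reduced, on the same side as the object.

m = +0.166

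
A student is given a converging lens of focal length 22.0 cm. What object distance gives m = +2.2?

m = −d_i/d_o ⇒ d_i = −m·d_o.
1/f = 1/d_o + 1/d_i = 1/d_o − 1/(m·d_o) = (1 − 1/m)/d_o, so d_o = f(1 − 1/m) = (22.00)(1 − 1/(+2.2)) = 12.0 cm.

12.0 cm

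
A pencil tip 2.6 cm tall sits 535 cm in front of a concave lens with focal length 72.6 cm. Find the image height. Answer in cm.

0.311 cm

For a concave lens, f = -72.6 cm.
1/d_i = 1/f − 1/d_o = 1/(-72.60) − 1/(535) = -0.01564, so d_i = -63.93 cm.
m = −d_i/d_o = +0.1195.
|h_i| = |m|·h_o = 0.1195 × 2.6 = 0.311 cm. The image is virtual, upright and reduced, on the same side as the object.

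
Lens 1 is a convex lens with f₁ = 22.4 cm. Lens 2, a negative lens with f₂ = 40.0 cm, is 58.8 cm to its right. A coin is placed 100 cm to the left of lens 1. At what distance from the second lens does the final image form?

17.1 cm

Lens 1: 1/d_i1 = 1/f₁ − 1/d_o1 = 1/(22.4) − 1/(100) = 0.03464, so d_i1 = 28.87 cm.
The intermediate image is 28.87 cm to the right of lens 1, which is 58.8 − (28.87) = 29.93 cm to the left of lens 2, so d_o2 = +29.93 cm.
Lens 2 is diverging, so f₂ = −40.0 cm.
Lens 2: 1/d_i2 = 1/f₂ − 1/d_o2 = 1/(-40.0) − 1/(29.93) = -0.05841, so d_i2 = -17.1 cm.
The final image is virtual, 17.1 cm to the left of lens 2 (overall magnification ≈ -0.17).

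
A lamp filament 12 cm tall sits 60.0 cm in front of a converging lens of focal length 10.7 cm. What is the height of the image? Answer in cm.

2.60 cm

1/d_i = 1/f − 1/d_o = 1/(10.70) − 1/(60.0) = 0.07679, so d_i = 13.02 cm.
m = −d_i/d_o = -0.2170.
|h_i| = |m|·h_o = 0.2170 × 12 = 2.60 cm. The image is real, inverted and reduced, on the far side of the lens.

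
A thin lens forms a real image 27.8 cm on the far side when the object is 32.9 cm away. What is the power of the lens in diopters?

d_i = +27.8 cm.
1/f = 1/d_o + 1/d_i = 1/(32.9) + 1/(27.8) = 0.06637 cm⁻¹.
f = 15.07 cm = 0.1507 m, so P = 1/f = +6.64 D.

P = +6.64 D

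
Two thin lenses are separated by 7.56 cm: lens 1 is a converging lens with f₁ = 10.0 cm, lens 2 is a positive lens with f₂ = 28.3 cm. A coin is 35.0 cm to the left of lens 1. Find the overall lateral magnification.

m = -0.326

Lens 1: 1/d_i1 = 1/(10.0) − 1/(35.0) = 0.07143, so d_i1 = 14.00 cm; m₁ = −d_i1/d_o1 = -0.4000.
d_o2 = 7.56 − (14.00) = -6.440 cm (virtual object).
Lens 2: 1/d_i2 = 1/(28.3) − 1/(-6.440) = 0.1906, so d_i2 = 5.246 cm; m₂ = −d_i2/d_o2 = +0.8146.
m = m₁·m₂ = (-0.4000)(+0.8146) = -0.326.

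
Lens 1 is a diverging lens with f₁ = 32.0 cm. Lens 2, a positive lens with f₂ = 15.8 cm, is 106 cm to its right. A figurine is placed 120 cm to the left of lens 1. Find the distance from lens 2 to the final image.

18.0 cm

Lens 1 is diverging, so f₁ = −32.0 cm.
Lens 1: 1/d_i1 = 1/f₁ − 1/d_o1 = 1/(-32.0) − 1/(120) = -0.03958, so d_i1 = -25.26 cm.
The intermediate image is 25.26 cm to the left of lens 1 (virtual), which is 106 − (-25.26) = 131.3 cm to the left of lens 2, so d_o2 = +131.3 cm.
Lens 2: 1/d_i2 = 1/f₂ − 1/d_o2 = 1/(15.8) − 1/(131.3) = 0.05567, so d_i2 = 18.0 cm.
The final image is real, 18.0 cm to the right of lens 2 (overall magnification ≈ -0.029).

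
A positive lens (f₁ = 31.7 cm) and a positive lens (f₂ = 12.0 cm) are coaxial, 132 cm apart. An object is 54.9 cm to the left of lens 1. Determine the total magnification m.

m = +0.364

Lens 1: 1/d_i1 = 1/(31.7) − 1/(54.9) = 0.01333, so d_i1 = 75.01 cm; m₁ = −d_i1/d_o1 = -1.366.
d_o2 = 132 − (75.01) = 56.99 cm.
Lens 2: 1/d_i2 = 1/(12.0) − 1/(56.99) = 0.06579, so d_i2 = 15.20 cm; m₂ = −d_i2/d_o2 = -0.2667.
m = m₁·m₂ = (-1.366)(-0.2667) = +0.364.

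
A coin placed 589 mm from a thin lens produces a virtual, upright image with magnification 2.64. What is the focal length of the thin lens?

m = −d_i/d_o ⇒ d_i = −m·d_o = −(+2.64)·(589) = -1555 mm.
1/f = 1/d_o + 1/d_i = 1/(589) + 1/(-1555) = 0.001055, so f = 948 mm.
Since f is positive, the thin lens is converging.

f = 948 mm (converging)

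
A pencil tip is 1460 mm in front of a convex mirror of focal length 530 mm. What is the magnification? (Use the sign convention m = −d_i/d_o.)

m = +0.266

For a convex mirror, f = -530 mm.
1/d_i = 1/f − 1/d_o = 1/(-530.0) − 1/(1460) = -0.002572, so d_i = -388.8 mm.
m = −d_i/d_o = −(-388.8)/(1460) = +0.266.
The image is virtual, upright and reduced, behind the mirror.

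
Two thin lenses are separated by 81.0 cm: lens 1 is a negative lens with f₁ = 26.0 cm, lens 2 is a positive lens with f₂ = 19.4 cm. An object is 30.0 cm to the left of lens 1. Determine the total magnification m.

m = -0.119

f₁ = −26.0 cm (diverging).
Lens 1: 1/d_i1 = 1/(-26.0) − 1/(30.0) = -0.07179, so d_i1 = -13.93 cm; m₁ = −d_i1/d_o1 = +0.4643.
d_o2 = 81.0 − (-13.93) = 94.93 cm.
Lens 2: 1/d_i2 = 1/(19.4) − 1/(94.93) = 0.04101, so d_i2 = 24.38 cm; m₂ = −d_i2/d_o2 = -0.2569.
m = m₁·m₂ = (+0.4643)(-0.2569) = -0.119.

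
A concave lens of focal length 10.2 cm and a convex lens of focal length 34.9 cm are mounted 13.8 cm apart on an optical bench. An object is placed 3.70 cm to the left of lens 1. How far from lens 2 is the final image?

Lens 1 is diverging, so f₁ = −10.2 cm.
Lens 1: 1/d_i1 = 1/f₁ − 1/d_o1 = 1/(-10.2) − 1/(3.70) = -0.3683, so d_i1 = -2.715 cm.
The intermediate image is 2.715 cm to the left of lens 1 (virtual), which is 13.8 − (-2.715) = 16.52 cm to the left of lens 2, so d_o2 = +16.52 cm.
Lens 2: 1/d_i2 = 1/f₂ − 1/d_o2 = 1/(34.9) − 1/(16.52) = -0.03188, so d_i2 = -31.4 cm.
The final image is virtual, 31.4 cm to the left of lens 2 (overall magnification ≈ 1.4).

31.4 cm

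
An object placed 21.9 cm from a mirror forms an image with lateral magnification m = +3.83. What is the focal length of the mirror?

f = 29.6 cm (concave)

m = −d_i/d_o ⇒ d_i = −m·d_o = −(+3.83)·(21.9) = -83.88 cm.
1/f = 1/d_o + 1/d_i = 1/(21.9) + 1/(-83.88) = 0.03374, so f = 29.6 cm.
Since f is positive, the mirror is concave.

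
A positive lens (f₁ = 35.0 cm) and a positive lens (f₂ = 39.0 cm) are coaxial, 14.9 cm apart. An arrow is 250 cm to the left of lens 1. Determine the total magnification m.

Lens 1: 1/d_i1 = 1/(35.0) − 1/(250) = 0.02457, so d_i1 = 40.70 cm; m₁ = −d_i1/d_o1 = -0.1628.
d_o2 = 14.9 − (40.70) = -25.80 cm (virtual object).
Lens 2: 1/d_i2 = 1/(39.0) − 1/(-25.80) = 0.06440, so d_i2 = 15.53 cm; m₂ = −d_i2/d_o2 = +0.6019.
m = m₁·m₂ = (-0.1628)(+0.6019) = -0.0980.

m = -0.0980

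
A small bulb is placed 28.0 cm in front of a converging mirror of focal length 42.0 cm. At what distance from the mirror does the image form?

84.0 cm

Mirror equation: 1/d_i = 1/f − 1/d_o = 1/(42.00) − 1/(28.0) = 0.02381 − 0.03571 = -0.01190, so d_i = -84.0 cm.
The image is virtual, upright and enlarged, behind the mirror.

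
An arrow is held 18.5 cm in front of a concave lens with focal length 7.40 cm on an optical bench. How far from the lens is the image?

For a concave lens, f = -7.40 cm.
Thin-lens equation: 1/q = 1/f − 1/p = 1/(-7.400) − 1/(18.5) = -0.1351 − 0.05405 = -0.1892, so q = -5.29 cm.
The image is virtual, upright and reduced, on the same side as the object.

5.29 cm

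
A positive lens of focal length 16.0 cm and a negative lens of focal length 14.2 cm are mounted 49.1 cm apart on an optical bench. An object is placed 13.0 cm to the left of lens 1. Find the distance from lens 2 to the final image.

Lens 1: 1/d_i1 = 1/f₁ − 1/d_o1 = 1/(16.0) − 1/(13.0) = -0.01442, so d_i1 = -69.33 cm.
The intermediate image is 69.33 cm to the left of lens 1 (virtual), which is 49.1 − (-69.33) = 118.4 cm to the left of lens 2, so d_o2 = +118.4 cm.
Lens 2 is diverging, so f₂ = −14.2 cm.
Lens 2: 1/d_i2 = 1/f₂ − 1/d_o2 = 1/(-14.2) − 1/(118.4) = -0.07887, so d_i2 = -12.7 cm.
The final image is virtual, 12.7 cm to the left of lens 2 (overall magnification ≈ 0.57).

12.7 cm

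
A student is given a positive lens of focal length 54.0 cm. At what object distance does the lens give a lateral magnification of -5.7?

63.5 cm

m = −d_i/d_o ⇒ d_i = −m·d_o.
1/f = 1/d_o + 1/d_i = 1/d_o − 1/(m·d_o) = (1 − 1/m)/d_o, so d_o = f(1 − 1/m) = (54.00)(1 − 1/(-5.7)) = 63.5 cm.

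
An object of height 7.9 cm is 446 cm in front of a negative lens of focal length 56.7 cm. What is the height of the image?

0.891 cm

For a negative lens, f = -56.7 cm.
1/d_i = 1/f − 1/d_o = 1/(-56.70) − 1/(446) = -0.01988, so d_i = -50.30 cm.
m = −d_i/d_o = +0.1128.
|h_i| = |m|·h_o = 0.1128 × 7.9 = 0.891 cm. The image is virtual, upright and reduced, on the same side as the object.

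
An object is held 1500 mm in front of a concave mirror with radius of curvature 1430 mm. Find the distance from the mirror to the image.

f = R/2 = 1430/2 = 715.0 mm.
Mirror equation: 1/q = 1/f − 1/p = 1/(715.0) − 1/(1500) = 0.001399 − 0.0006667 = 0.0007319, so q = 1370 mm.
The image is real, inverted and reduced, in front of the mirror.

1370 mm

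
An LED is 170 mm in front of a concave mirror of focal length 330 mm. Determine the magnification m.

1/d_i = 1/f − 1/d_o = 1/(330.0) − 1/(170) = -0.002852, so d_i = -350.6 mm.
m = −d_i/d_o = −(-350.6)/(170) = +2.06.
The image is virtual, upright and enlarged, behind the mirror.

m = +2.06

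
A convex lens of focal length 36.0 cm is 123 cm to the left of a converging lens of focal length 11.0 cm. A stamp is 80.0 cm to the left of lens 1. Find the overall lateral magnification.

m = +0.193

Lens 1: 1/d_i1 = 1/(36.0) − 1/(80.0) = 0.01528, so d_i1 = 65.45 cm; m₁ = −d_i1/d_o1 = -0.8181.
d_o2 = 123 − (65.45) = 57.55 cm.
Lens 2: 1/d_i2 = 1/(11.0) − 1/(57.55) = 0.07353, so d_i2 = 13.60 cm; m₂ = −d_i2/d_o2 = -0.2363.
m = m₁·m₂ = (-0.8181)(-0.2363) = +0.193.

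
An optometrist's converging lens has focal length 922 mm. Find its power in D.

f = 92.2 cm = 0.922 m.
P = 1/f = 1/(0.922 m) = +1.08 D.

P = +1.08 D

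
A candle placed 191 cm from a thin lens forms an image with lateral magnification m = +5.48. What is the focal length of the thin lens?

f = 234 cm (converging)

m = −d_i/d_o ⇒ d_i = −m·d_o = −(+5.48)·(191) = -1047 cm.
1/f = 1/d_o + 1/d_i = 1/(191) + 1/(-1047) = 0.004280, so f = 234 cm.
Since f is positive, the thin lens is converging.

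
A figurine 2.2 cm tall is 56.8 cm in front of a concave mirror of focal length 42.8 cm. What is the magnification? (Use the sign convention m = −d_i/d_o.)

1/d_i = 1/f − 1/d_o = 1/(42.80) − 1/(56.8) = 0.005759, so d_i = 173.6 cm.
m = −d_i/d_o = −(173.6)/(56.8) = -3.06.
The image is real, inverted and enlarged, in front of the mirror.

m = -3.06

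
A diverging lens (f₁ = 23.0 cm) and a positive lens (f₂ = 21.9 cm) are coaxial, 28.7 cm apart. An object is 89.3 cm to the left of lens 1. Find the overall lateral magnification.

f₁ = −23.0 cm (diverging).
Lens 1: 1/d_i1 = 1/(-23.0) − 1/(89.3) = -0.05468, so d_i1 = -18.29 cm; m₁ = −d_i1/d_o1 = +0.2048.
d_o2 = 28.7 − (-18.29) = 46.99 cm.
Lens 2: 1/d_i2 = 1/(21.9) − 1/(46.99) = 0.02438, so d_i2 = 41.02 cm; m₂ = −d_i2/d_o2 = -0.8729.
m = m₁·m₂ = (+0.2048)(-0.8729) = -0.179.

m = -0.179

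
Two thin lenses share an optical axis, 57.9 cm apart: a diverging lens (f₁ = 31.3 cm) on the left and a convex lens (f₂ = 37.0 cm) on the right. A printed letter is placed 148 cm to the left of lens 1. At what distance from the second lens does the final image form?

Lens 1 is diverging, so f₁ = −31.3 cm.
Lens 1: 1/d_i1 = 1/f₁ − 1/d_o1 = 1/(-31.3) − 1/(148) = -0.03871, so d_i1 = -25.84 cm.
The intermediate image is 25.84 cm to the left of lens 1 (virtual), which is 57.9 − (-25.84) = 83.74 cm to the left of lens 2, so d_o2 = +83.74 cm.
Lens 2: 1/d_i2 = 1/f₂ − 1/d_o2 = 1/(37.0) − 1/(83.74) = 0.01509, so d_i2 = 66.3 cm.
The final image is real, 66.3 cm to the right of lens 2 (overall magnification ≈ -0.14).

66.3 cm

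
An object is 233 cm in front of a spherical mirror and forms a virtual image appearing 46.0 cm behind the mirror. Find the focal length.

Virtual image ⇒ d_i = −46.0 cm.
1/f = 1/d_o + 1/d_i = 1/(233) + 1/(-46.0) = -0.01745, so f = -57.3 cm.
Since f is negative, the spherical mirror is convex.

f = -57.3 cm (convex)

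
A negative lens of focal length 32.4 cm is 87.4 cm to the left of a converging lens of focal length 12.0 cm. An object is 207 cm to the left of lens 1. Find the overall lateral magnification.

m = -0.0157

f₁ = −32.4 cm (diverging).
Lens 1: 1/d_i1 = 1/(-32.4) − 1/(207) = -0.03570, so d_i1 = -28.02 cm; m₁ = −d_i1/d_o1 = +0.1354.
d_o2 = 87.4 − (-28.02) = 115.4 cm.
Lens 2: 1/d_i2 = 1/(12.0) − 1/(115.4) = 0.07467, so d_i2 = 13.39 cm; m₂ = −d_i2/d_o2 = -0.1161.
m = m₁·m₂ = (+0.1354)(-0.1161) = -0.0157.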